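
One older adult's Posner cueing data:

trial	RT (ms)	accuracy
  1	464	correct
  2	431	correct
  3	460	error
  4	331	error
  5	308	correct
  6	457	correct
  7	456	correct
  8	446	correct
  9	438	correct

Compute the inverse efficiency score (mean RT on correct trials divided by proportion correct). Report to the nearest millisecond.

551 ms

Correct trials (n=7): 464, 431, 308, 457, 456, 446, 438
Mean correct RT = 3000/7 = 428.5714 ms
Proportion correct = 7/9
IES = 428.5714 / (7/9) = 551.020 ms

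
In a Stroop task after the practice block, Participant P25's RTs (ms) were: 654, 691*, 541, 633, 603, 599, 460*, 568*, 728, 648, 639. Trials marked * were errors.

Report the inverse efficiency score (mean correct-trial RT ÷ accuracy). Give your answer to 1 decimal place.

Correct trials (n=8): 654, 541, 633, 603, 599, 728, 648, 639
Mean correct RT = 5045/8 = 630.6250 ms
Proportion correct = 8/11
IES = 630.6250 / (8/11) = 867.109 ms

867.1 ms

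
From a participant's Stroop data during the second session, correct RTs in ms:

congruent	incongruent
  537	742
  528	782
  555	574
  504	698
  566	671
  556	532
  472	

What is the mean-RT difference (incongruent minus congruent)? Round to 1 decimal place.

M(congruent) = 3718/7 = 531.143
M(incongruent) = 3999/6 = 666.500
Difference = 666.500 − 531.143 = 135.357 ms

135.4 ms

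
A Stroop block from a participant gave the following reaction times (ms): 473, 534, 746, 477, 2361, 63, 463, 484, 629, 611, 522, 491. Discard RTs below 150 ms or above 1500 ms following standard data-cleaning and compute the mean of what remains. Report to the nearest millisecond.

Excluded: 63, 2361
Retained (n=10): Σ = 5430
Mean = 5430/10 = 543.0000

543 ms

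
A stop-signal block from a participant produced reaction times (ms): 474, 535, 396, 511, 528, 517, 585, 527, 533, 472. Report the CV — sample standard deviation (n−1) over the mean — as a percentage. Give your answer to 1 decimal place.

n = 10, Σ = 5078, M = 507.8000
Σ(x−M)² = 23129.600; s = √(23129.600/9) = 50.6947
CV = 50.6947 / 507.8000 = 0.09983 = 9.983%

10.0%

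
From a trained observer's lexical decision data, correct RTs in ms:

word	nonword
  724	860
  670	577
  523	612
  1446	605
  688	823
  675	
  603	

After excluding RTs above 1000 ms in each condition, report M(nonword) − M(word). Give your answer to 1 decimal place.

word: exclude 1446
M(word) = 3883/6 = 647.167
M(nonword) = 3477/5 = 695.400
Difference = 695.400 − 647.167 = 48.233 ms

48.2 ms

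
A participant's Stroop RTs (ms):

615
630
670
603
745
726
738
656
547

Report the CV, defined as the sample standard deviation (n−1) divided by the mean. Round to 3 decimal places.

n = 9, Σ = 5930, M = 658.8889
Σ(x−M)² = 36712.889; s = √(36712.889/8) = 67.7430
CV = 67.7430 / 658.8889 = 0.10281

0.103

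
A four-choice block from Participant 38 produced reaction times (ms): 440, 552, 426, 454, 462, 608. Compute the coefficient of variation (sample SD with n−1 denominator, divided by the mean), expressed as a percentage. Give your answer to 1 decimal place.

14.8%

n = 6, Σ = 2942, M = 490.3333
Σ(x−M)² = 26443.333; s = √(26443.333/5) = 72.7232
CV = 72.7232 / 490.3333 = 0.14831 = 14.831%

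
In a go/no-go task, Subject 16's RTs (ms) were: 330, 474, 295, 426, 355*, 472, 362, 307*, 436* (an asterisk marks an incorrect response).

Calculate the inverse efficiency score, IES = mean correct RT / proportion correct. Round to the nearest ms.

Correct trials (n=6): 330, 474, 295, 426, 472, 362
Mean correct RT = 2359/6 = 393.1667 ms
Proportion correct = 6/9
IES = 393.1667 / (6/9) = 589.750 ms

590 ms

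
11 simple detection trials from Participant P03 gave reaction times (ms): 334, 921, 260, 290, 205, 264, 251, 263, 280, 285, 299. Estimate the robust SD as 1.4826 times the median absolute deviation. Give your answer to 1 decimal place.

28.2 ms

Sorted: 205, 251, 260, 263, 264, 280, 285, 290, 299, 334, 921 → median = 280
|x − 280| sorted: 0, 5, 10, 16, 17, 19, 20, 29, 54, 75, 641 → MAD = 19
Robust SD ≈ 1.4826 × 19 = 28.169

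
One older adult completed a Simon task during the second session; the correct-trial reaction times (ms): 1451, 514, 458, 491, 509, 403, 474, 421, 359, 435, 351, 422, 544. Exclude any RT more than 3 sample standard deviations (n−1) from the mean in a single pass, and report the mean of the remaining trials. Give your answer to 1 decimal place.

n = 13, ΣRT = 6832, M = 525.538
Σ(x−M)² = 968697.23; s = √(968697.23/12) = 284.121
Cutoffs: 525.538 ± 3·284.121 → [-326.8, 1377.9]
Outside: 1451 → excluded.
Retained (n=12): Σ = 5381, mean = 5381/12 = 448.417

448.4 ms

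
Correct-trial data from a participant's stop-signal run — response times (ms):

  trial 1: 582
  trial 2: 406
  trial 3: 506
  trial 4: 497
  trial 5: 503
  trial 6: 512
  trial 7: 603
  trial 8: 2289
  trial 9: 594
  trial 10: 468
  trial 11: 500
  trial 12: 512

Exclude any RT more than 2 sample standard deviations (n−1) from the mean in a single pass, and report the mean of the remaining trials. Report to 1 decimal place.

516.6 ms

n = 12, ΣRT = 7972, M = 664.333
Σ(x−M)² = 2912826.67; s = √(2912826.67/11) = 514.590
Cutoffs: 664.333 ± 2·514.590 → [-364.8, 1693.5]
Outside: 2289 → excluded.
Retained (n=11): Σ = 5683, mean = 5683/11 = 516.636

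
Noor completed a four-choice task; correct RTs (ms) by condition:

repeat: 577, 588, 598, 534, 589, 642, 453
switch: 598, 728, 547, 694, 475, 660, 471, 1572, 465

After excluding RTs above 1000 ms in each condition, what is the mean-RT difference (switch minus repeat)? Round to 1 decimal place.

11.0 ms

switch: exclude 1572
M(repeat) = 3981/7 = 568.714
M(switch) = 4638/8 = 579.750
Difference = 579.750 − 568.714 = 11.036 ms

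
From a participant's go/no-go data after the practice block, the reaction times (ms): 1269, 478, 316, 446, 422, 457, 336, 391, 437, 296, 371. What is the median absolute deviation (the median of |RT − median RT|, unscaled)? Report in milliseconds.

Sorted: 296, 316, 336, 371, 391, 422, 437, 446, 457, 478, 1269 → median = 422
|x − 422|: 847, 56, 106, 24, 0, 35, 86, 31, 15, 126, 51
Sorted deviations: 0, 15, 24, 31, 35, 51, 56, 86, 106, 126, 847 → MAD = 51

51 ms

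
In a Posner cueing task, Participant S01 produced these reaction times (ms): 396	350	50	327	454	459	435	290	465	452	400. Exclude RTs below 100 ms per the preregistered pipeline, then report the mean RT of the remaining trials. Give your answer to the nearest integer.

Excluded: 50
Retained (n=10): Σ = 4028
Mean = 4028/10 = 402.8000

403 ms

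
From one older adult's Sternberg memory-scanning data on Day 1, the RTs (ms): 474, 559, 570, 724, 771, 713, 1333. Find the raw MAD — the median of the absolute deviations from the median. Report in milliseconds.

Sorted: 474, 559, 570, 713, 724, 771, 1333 → median = 713
|x − 713|: 239, 154, 143, 11, 58, 0, 620
Sorted deviations: 0, 11, 58, 143, 154, 239, 620 → MAD = 143

143 ms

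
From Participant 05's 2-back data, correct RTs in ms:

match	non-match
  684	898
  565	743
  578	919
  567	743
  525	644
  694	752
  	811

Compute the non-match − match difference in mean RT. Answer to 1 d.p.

M(match) = 3613/6 = 602.167
M(non-match) = 5510/7 = 787.143
Difference = 787.143 − 602.167 = 184.976 ms

185.0 ms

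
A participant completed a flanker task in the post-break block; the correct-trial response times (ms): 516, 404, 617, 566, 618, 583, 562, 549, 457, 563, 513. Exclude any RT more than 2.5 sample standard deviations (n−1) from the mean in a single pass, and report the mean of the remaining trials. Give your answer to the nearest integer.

n = 11, ΣRT = 5948, M = 540.727
Σ(x−M)² = 42316.18; s = √(42316.18/10) = 65.051
Cutoffs: 540.727 ± 2.5·65.051 → [378.1, 703.4]
No RTs fall outside the cutoffs; all 11 retained. Mean = 5948/11 = 540.727

541 ms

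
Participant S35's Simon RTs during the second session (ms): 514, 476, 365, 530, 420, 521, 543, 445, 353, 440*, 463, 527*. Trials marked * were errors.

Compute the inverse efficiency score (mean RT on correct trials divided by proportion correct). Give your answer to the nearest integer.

Correct trials (n=10): 514, 476, 365, 530, 420, 521, 543, 445, 353, 463
Mean correct RT = 4630/10 = 463.0000 ms
Proportion correct = 10/12
IES = 463.0000 / (10/12) = 555.600 ms

556 ms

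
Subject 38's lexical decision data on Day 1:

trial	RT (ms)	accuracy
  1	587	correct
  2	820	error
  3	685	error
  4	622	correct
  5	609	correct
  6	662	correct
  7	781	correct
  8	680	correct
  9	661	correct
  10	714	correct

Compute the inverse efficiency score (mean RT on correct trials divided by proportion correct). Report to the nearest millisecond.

Correct trials (n=8): 587, 622, 609, 662, 781, 680, 661, 714
Mean correct RT = 5316/8 = 664.5000 ms
Proportion correct = 8/10
IES = 664.5000 / (8/10) = 830.625 ms

831 ms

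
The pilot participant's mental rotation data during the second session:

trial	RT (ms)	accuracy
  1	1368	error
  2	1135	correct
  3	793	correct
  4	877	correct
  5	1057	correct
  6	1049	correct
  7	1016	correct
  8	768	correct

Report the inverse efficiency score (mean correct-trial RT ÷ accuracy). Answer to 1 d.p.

1093.1 ms

Correct trials (n=7): 1135, 793, 877, 1057, 1049, 1016, 768
Mean correct RT = 6695/7 = 956.4286 ms
Proportion correct = 7/8
IES = 956.4286 / (7/8) = 1093.061 ms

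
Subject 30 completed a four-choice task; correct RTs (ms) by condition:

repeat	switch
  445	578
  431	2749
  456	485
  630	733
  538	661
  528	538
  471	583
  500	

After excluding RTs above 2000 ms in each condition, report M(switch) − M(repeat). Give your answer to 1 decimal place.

96.5 ms

switch: exclude 2749
M(repeat) = 3999/8 = 499.875
M(switch) = 3578/6 = 596.333
Difference = 596.333 − 499.875 = 96.458 ms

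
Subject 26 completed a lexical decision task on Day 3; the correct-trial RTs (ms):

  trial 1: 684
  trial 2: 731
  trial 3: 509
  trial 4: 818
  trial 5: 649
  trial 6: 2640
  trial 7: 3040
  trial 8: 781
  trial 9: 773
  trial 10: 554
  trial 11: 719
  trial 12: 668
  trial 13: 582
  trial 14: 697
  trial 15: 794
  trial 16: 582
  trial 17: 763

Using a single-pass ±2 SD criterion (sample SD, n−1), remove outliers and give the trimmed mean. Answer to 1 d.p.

n = 17, ΣRT = 15984, M = 940.235
Σ(x−M)² = 8387555.06; s = √(8387555.06/16) = 724.032
Cutoffs: 940.235 ± 2·724.032 → [-507.8, 2388.3]
Outside: 2640, 3040 → excluded.
Retained (n=15): Σ = 10304, mean = 10304/15 = 686.933

686.9 ms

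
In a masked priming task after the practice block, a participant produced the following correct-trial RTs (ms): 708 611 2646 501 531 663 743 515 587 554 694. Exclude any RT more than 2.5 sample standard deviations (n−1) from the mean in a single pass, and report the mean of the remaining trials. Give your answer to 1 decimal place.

n = 11, ΣRT = 8753, M = 795.727
Σ(x−M)² = 3833826.18; s = √(3833826.18/10) = 619.179
Cutoffs: 795.727 ± 2.5·619.179 → [-752.2, 2343.7]
Outside: 2646 → excluded.
Retained (n=10): Σ = 6107, mean = 6107/10 = 610.700

610.7 ms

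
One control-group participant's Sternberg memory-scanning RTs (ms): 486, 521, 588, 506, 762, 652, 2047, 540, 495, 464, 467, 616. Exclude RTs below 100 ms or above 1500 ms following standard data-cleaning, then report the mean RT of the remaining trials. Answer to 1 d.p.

Excluded: 2047
Retained (n=11): Σ = 6097
Mean = 6097/11 = 554.2727

554.3 ms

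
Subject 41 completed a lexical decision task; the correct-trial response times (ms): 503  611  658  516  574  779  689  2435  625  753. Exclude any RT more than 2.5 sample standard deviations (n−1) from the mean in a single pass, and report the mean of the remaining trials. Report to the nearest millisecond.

634 ms

n = 10, ΣRT = 8143, M = 814.300
Σ(x−M)² = 2992602.10; s = √(2992602.10/9) = 576.638
Cutoffs: 814.300 ± 2.5·576.638 → [-627.3, 2255.9]
Outside: 2435 → excluded.
Retained (n=9): Σ = 5708, mean = 5708/9 = 634.222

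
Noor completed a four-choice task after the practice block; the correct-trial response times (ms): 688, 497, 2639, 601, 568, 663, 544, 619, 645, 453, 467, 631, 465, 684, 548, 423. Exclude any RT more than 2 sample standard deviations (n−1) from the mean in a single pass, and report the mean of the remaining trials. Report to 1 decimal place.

n = 16, ΣRT = 11135, M = 695.938
Σ(x−M)² = 4138698.94; s = √(4138698.94/15) = 525.274
Cutoffs: 695.938 ± 2·525.274 → [-354.6, 1746.5]
Outside: 2639 → excluded.
Retained (n=15): Σ = 8496, mean = 8496/15 = 566.400

566.4 ms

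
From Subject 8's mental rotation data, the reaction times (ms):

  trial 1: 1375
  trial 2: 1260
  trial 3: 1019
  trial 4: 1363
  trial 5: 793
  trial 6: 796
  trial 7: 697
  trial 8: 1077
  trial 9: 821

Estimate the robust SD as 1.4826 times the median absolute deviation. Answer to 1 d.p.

Sorted: 697, 793, 796, 821, 1019, 1077, 1260, 1363, 1375 → median = 1019
|x − 1019| sorted: 0, 58, 198, 223, 226, 241, 322, 344, 356 → MAD = 226
Robust SD ≈ 1.4826 × 226 = 335.068

335.1 ms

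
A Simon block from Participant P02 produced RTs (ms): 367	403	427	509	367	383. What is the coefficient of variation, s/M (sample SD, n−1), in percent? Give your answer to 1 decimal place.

13.2%

n = 6, Σ = 2456, M = 409.3333
Σ(x−M)² = 14563.333; s = √(14563.333/5) = 53.9691
CV = 53.9691 / 409.3333 = 0.13185 = 13.185%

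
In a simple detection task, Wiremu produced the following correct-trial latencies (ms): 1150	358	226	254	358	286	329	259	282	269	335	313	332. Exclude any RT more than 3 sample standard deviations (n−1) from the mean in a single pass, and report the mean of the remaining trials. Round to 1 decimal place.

300.1 ms

n = 13, ΣRT = 4751, M = 365.462
Σ(x−M)² = 687533.23; s = √(687533.23/12) = 239.363
Cutoffs: 365.462 ± 3·239.363 → [-352.6, 1083.5]
Outside: 1150 → excluded.
Retained (n=12): Σ = 3601, mean = 3601/12 = 300.083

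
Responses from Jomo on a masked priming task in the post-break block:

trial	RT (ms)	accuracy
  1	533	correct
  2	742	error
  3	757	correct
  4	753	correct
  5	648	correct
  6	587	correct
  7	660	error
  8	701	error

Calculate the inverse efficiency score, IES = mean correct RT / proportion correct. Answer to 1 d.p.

Correct trials (n=5): 533, 757, 753, 648, 587
Mean correct RT = 3278/5 = 655.6000 ms
Proportion correct = 5/8
IES = 655.6000 / (5/8) = 1048.960 ms

1049.0 ms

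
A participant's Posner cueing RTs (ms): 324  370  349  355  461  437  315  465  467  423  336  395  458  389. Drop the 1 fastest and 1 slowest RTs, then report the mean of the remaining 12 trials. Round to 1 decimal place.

396.8 ms

Sorted: 315, 324, 336, 349, 355, 370, 389, 395, 423, 437, 458, 461, 465, 467
Drop lowest 1 (315) and highest 1 (467)
Remaining (n=12): Σ = 4762, mean = 4762/12 = 396.833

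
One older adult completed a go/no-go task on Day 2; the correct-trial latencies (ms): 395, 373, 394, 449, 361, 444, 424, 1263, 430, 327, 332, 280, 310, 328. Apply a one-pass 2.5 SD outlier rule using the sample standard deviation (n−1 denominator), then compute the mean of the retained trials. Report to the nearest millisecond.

n = 14, ΣRT = 6110, M = 436.429
Σ(x−M)² = 771951.43; s = √(771951.43/13) = 243.682
Cutoffs: 436.429 ± 2.5·243.682 → [-172.8, 1045.6]
Outside: 1263 → excluded.
Retained (n=13): Σ = 4847, mean = 4847/13 = 372.846

373 ms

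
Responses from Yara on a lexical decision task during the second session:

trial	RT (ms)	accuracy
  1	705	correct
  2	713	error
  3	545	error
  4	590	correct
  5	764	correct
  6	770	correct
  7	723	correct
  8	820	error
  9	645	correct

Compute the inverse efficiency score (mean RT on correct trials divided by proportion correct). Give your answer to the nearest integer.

1049 ms

Correct trials (n=6): 705, 590, 764, 770, 723, 645
Mean correct RT = 4197/6 = 699.5000 ms
Proportion correct = 6/9
IES = 699.5000 / (6/9) = 1049.250 ms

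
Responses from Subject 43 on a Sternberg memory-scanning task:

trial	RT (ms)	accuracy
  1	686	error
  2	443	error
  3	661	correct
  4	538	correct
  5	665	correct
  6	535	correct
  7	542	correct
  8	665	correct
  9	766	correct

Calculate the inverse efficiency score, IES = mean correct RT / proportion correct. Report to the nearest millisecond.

Correct trials (n=7): 661, 538, 665, 535, 542, 665, 766
Mean correct RT = 4372/7 = 624.5714 ms
Proportion correct = 7/9
IES = 624.5714 / (7/9) = 803.020 ms

803 ms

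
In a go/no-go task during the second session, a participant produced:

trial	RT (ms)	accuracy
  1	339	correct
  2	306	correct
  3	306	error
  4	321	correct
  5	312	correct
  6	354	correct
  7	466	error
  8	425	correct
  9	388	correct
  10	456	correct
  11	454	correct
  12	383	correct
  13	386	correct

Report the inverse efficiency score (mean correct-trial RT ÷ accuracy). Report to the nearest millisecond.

Correct trials (n=11): 339, 306, 321, 312, 354, 425, 388, 456, 454, 383, 386
Mean correct RT = 4124/11 = 374.9091 ms
Proportion correct = 11/13
IES = 374.9091 / (11/13) = 443.074 ms

443 ms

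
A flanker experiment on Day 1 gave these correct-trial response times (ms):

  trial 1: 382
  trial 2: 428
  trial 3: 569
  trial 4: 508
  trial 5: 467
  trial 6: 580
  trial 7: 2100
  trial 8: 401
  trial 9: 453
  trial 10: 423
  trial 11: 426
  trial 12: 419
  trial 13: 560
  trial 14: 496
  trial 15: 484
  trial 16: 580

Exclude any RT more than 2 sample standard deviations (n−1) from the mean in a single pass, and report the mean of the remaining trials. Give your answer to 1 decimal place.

n = 16, ΣRT = 9276, M = 579.750
Σ(x−M)² = 2529909.00; s = √(2529909.00/15) = 410.683
Cutoffs: 579.750 ± 2·410.683 → [-241.6, 1401.1]
Outside: 2100 → excluded.
Retained (n=15): Σ = 7176, mean = 7176/15 = 478.400

478.4 ms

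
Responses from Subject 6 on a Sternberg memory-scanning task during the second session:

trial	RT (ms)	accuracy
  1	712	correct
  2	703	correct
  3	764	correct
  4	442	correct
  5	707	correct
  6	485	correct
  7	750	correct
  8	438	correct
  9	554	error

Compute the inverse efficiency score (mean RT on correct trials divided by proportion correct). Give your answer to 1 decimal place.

703.3 ms

Correct trials (n=8): 712, 703, 764, 442, 707, 485, 750, 438
Mean correct RT = 5001/8 = 625.1250 ms
Proportion correct = 8/9
IES = 625.1250 / (8/9) = 703.266 ms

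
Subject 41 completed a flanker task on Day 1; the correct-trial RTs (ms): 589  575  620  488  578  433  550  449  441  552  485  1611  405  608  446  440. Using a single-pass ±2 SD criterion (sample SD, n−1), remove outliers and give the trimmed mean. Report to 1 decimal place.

510.6 ms

n = 16, ΣRT = 9270, M = 579.375
Σ(x−M)² = 1210893.75; s = √(1210893.75/15) = 284.124
Cutoffs: 579.375 ± 2·284.124 → [11.1, 1147.6]
Outside: 1611 → excluded.
Retained (n=15): Σ = 7659, mean = 7659/15 = 510.600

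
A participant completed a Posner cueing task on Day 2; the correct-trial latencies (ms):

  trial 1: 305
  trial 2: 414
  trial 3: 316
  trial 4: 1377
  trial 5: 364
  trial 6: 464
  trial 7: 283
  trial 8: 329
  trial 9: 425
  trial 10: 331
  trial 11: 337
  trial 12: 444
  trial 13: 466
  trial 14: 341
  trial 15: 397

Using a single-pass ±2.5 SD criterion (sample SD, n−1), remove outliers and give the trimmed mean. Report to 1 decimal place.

n = 15, ΣRT = 6593, M = 439.533
Σ(x−M)² = 990621.73; s = √(990621.73/14) = 266.005
Cutoffs: 439.533 ± 2.5·266.005 → [-225.5, 1104.5]
Outside: 1377 → excluded.
Retained (n=14): Σ = 5216, mean = 5216/14 = 372.571

372.6 ms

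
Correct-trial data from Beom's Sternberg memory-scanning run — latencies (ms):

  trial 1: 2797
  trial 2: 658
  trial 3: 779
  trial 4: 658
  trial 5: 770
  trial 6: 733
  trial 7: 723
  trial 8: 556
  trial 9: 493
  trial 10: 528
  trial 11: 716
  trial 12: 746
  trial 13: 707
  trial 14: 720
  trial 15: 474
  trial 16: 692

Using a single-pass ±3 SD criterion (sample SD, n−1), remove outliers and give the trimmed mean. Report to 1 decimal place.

n = 16, ΣRT = 12750, M = 796.875
Σ(x−M)² = 4410669.75; s = √(4410669.75/15) = 542.259
Cutoffs: 796.875 ± 3·542.259 → [-829.9, 2423.7]
Outside: 2797 → excluded.
Retained (n=15): Σ = 9953, mean = 9953/15 = 663.533

663.5 ms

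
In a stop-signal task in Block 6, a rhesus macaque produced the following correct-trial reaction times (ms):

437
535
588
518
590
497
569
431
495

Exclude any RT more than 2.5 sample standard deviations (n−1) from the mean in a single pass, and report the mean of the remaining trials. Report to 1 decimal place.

n = 9, ΣRT = 4660, M = 517.778
Σ(x−M)² = 28073.56; s = √(28073.56/8) = 59.238
Cutoffs: 517.778 ± 2.5·59.238 → [369.7, 665.9]
No RTs fall outside the cutoffs; all 9 retained. Mean = 4660/9 = 517.778

517.8 ms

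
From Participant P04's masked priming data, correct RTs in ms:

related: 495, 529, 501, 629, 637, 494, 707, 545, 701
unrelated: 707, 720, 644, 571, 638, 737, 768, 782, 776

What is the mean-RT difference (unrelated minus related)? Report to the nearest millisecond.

123 ms

M(related) = 5238/9 = 582.000
M(unrelated) = 6343/9 = 704.778
Difference = 704.778 − 582.000 = 122.778 ms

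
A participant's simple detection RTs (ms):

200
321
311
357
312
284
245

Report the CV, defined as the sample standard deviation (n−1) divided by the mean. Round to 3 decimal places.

n = 7, Σ = 2030, M = 290.0000
Σ(x−M)² = 16536.000; s = √(16536.000/6) = 52.4976
CV = 52.4976 / 290.0000 = 0.18103

0.181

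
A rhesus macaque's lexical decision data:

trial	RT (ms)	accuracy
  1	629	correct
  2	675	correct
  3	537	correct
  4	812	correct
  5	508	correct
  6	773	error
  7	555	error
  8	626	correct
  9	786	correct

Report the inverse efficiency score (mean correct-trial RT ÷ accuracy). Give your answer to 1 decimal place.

839.9 ms

Correct trials (n=7): 629, 675, 537, 812, 508, 626, 786
Mean correct RT = 4573/7 = 653.2857 ms
Proportion correct = 7/9
IES = 653.2857 / (7/9) = 839.939 ms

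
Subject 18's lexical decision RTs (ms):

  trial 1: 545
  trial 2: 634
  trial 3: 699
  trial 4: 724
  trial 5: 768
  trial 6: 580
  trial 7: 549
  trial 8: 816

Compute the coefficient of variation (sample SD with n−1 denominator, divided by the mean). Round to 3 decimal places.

n = 8, Σ = 5315, M = 664.3750
Σ(x−M)² = 74085.875; s = √(74085.875/7) = 102.8771
CV = 102.8771 / 664.3750 = 0.15485

0.155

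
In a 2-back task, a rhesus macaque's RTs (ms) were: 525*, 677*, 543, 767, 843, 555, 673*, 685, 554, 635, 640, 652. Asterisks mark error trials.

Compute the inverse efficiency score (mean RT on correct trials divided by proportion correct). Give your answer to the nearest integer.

Correct trials (n=9): 543, 767, 843, 555, 685, 554, 635, 640, 652
Mean correct RT = 5874/9 = 652.6667 ms
Proportion correct = 9/12
IES = 652.6667 / (9/12) = 870.222 ms

870 ms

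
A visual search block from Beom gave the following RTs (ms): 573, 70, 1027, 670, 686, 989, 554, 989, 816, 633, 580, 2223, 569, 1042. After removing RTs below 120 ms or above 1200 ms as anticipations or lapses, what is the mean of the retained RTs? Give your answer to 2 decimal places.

Excluded: 70, 2223
Retained (n=12): Σ = 9128
Mean = 9128/12 = 760.6667

760.67 ms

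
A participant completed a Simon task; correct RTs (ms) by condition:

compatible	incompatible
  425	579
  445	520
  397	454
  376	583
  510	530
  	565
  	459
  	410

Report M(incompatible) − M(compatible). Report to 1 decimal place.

81.9 ms

M(compatible) = 2153/5 = 430.600
M(incompatible) = 4100/8 = 512.500
Difference = 512.500 − 430.600 = 81.900 ms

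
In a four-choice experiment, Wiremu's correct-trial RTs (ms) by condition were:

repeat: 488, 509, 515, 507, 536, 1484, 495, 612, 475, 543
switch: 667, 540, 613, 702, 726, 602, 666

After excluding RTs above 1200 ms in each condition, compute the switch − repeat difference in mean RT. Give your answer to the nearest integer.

repeat: exclude 1484
M(repeat) = 4680/9 = 520.000
M(switch) = 4516/7 = 645.143
Difference = 645.143 − 520.000 = 125.143 ms

125 ms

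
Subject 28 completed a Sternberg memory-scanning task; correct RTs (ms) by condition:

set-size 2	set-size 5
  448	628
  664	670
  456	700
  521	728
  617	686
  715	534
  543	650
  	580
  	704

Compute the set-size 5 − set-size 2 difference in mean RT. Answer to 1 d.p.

M(set-size 2) = 3964/7 = 566.286
M(set-size 5) = 5880/9 = 653.333
Difference = 653.333 − 566.286 = 87.048 ms

87.0 ms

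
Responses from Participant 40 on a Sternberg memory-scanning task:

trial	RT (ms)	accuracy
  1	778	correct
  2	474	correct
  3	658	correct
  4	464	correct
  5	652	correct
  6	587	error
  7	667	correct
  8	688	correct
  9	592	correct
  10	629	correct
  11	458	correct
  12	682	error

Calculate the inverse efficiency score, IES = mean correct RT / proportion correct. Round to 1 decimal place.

Correct trials (n=10): 778, 474, 658, 464, 652, 667, 688, 592, 629, 458
Mean correct RT = 6060/10 = 606.0000 ms
Proportion correct = 10/12
IES = 606.0000 / (10/12) = 727.200 ms

727.2 ms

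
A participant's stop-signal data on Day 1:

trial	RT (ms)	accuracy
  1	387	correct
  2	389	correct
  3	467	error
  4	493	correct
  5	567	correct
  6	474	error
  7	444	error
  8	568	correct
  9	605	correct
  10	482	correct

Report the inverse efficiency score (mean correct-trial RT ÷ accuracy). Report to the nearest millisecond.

712 ms

Correct trials (n=7): 387, 389, 493, 567, 568, 605, 482
Mean correct RT = 3491/7 = 498.7143 ms
Proportion correct = 7/10
IES = 498.7143 / (7/10) = 712.449 ms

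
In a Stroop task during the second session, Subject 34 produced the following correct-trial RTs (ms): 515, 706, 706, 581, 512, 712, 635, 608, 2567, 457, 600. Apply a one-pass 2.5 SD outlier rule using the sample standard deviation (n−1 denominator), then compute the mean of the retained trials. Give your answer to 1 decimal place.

603.2 ms

n = 11, ΣRT = 8599, M = 781.727
Σ(x−M)² = 3577900.18; s = √(3577900.18/10) = 598.156
Cutoffs: 781.727 ± 2.5·598.156 → [-713.7, 2277.1]
Outside: 2567 → excluded.
Retained (n=10): Σ = 6032, mean = 6032/10 = 603.200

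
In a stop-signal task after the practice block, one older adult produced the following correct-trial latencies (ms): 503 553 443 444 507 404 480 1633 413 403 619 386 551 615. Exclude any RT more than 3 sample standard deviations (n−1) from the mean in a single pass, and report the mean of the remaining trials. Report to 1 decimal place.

n = 14, ΣRT = 7954, M = 568.143
Σ(x−M)² = 1297509.71; s = √(1297509.71/13) = 315.925
Cutoffs: 568.143 ± 3·315.925 → [-379.6, 1515.9]
Outside: 1633 → excluded.
Retained (n=13): Σ = 6321, mean = 6321/13 = 486.231

486.2 ms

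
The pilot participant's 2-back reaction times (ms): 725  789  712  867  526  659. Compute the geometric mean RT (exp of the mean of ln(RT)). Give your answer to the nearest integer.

705 ms

ln(RT): 6.5862, 6.6708, 6.5681, 6.7650, 6.2653, 6.4907
Mean ln(RT) = 39.3461/6 = 6.55768
Geometric mean = exp(6.55768) = 704.63 ms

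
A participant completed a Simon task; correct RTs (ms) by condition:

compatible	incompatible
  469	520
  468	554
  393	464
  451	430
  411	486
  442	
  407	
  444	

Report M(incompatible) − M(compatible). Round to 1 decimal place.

M(compatible) = 3485/8 = 435.625
M(incompatible) = 2454/5 = 490.800
Difference = 490.800 − 435.625 = 55.175 ms

55.2 ms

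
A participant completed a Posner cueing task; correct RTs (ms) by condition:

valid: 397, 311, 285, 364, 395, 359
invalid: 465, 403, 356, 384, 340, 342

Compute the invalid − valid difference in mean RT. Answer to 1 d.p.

29.8 ms

M(valid) = 2111/6 = 351.833
M(invalid) = 2290/6 = 381.667
Difference = 381.667 − 351.833 = 29.833 ms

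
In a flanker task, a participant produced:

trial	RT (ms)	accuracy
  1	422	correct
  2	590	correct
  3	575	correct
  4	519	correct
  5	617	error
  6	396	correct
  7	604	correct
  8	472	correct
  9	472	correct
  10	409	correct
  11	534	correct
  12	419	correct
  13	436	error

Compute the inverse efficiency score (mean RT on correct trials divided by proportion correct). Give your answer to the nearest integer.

581 ms

Correct trials (n=11): 422, 590, 575, 519, 396, 604, 472, 472, 409, 534, 419
Mean correct RT = 5412/11 = 492.0000 ms
Proportion correct = 11/13
IES = 492.0000 / (11/13) = 581.455 ms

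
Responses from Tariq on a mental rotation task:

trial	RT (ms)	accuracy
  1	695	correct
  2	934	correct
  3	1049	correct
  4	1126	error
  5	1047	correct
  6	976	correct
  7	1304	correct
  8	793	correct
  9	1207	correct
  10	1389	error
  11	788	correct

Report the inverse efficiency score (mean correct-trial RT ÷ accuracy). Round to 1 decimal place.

1194.1 ms

Correct trials (n=9): 695, 934, 1049, 1047, 976, 1304, 793, 1207, 788
Mean correct RT = 8793/9 = 977.0000 ms
Proportion correct = 9/11
IES = 977.0000 / (9/11) = 1194.111 ms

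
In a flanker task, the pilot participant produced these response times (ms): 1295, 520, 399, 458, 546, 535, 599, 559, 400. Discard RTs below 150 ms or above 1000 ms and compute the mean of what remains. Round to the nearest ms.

Excluded: 1295
Retained (n=8): Σ = 4016
Mean = 4016/8 = 502.0000

502 ms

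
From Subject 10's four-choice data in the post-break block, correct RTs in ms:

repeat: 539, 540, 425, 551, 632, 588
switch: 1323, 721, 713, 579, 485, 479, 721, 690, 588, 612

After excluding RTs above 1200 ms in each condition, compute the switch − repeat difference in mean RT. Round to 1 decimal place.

switch: exclude 1323
M(repeat) = 3275/6 = 545.833
M(switch) = 5588/9 = 620.889
Difference = 620.889 − 545.833 = 75.056 ms

75.1 ms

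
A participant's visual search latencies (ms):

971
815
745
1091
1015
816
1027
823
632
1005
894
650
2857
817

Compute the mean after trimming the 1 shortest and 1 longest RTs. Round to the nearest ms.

889 ms

Sorted: 632, 650, 745, 815, 816, 817, 823, 894, 971, 1005, 1015, 1027, 1091, 2857
Drop lowest 1 (632) and highest 1 (2857)
Remaining (n=12): Σ = 10669, mean = 10669/12 = 889.083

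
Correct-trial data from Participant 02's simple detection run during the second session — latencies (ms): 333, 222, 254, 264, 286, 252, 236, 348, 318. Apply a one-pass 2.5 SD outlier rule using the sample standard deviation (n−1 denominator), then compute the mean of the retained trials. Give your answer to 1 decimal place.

279.2 ms

n = 9, ΣRT = 2513, M = 279.222
Σ(x−M)² = 15923.56; s = √(15923.56/8) = 44.614
Cutoffs: 279.222 ± 2.5·44.614 → [167.7, 390.8]
No RTs fall outside the cutoffs; all 9 retained. Mean = 2513/9 = 279.222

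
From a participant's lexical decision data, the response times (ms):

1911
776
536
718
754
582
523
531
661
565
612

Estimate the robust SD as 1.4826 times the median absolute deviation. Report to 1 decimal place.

Sorted: 523, 531, 536, 565, 582, 612, 661, 718, 754, 776, 1911 → median = 612
|x − 612| sorted: 0, 30, 47, 49, 76, 81, 89, 106, 142, 164, 1299 → MAD = 81
Robust SD ≈ 1.4826 × 81 = 120.091

120.1 ms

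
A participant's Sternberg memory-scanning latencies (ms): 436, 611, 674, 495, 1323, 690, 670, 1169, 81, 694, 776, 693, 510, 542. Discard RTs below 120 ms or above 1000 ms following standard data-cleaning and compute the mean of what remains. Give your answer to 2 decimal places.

Excluded: 81, 1169, 1323
Retained (n=11): Σ = 6791
Mean = 6791/11 = 617.3636

617.36 ms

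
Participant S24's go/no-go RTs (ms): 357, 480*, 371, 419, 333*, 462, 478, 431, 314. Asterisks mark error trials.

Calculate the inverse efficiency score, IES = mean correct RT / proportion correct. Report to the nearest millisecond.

Correct trials (n=7): 357, 371, 419, 462, 478, 431, 314
Mean correct RT = 2832/7 = 404.5714 ms
Proportion correct = 7/9
IES = 404.5714 / (7/9) = 520.163 ms

520 ms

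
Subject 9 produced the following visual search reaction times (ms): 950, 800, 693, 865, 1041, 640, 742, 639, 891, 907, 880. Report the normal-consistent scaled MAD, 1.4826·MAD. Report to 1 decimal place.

126.0 ms

Sorted: 639, 640, 693, 742, 800, 865, 880, 891, 907, 950, 1041 → median = 865
|x − 865| sorted: 0, 15, 26, 42, 65, 85, 123, 172, 176, 225, 226 → MAD = 85
Robust SD ≈ 1.4826 × 85 = 126.021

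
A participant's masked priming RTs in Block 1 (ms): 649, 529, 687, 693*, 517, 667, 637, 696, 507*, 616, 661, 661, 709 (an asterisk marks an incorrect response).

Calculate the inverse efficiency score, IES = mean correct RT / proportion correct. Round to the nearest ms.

Correct trials (n=11): 649, 529, 687, 517, 667, 637, 696, 616, 661, 661, 709
Mean correct RT = 7029/11 = 639.0000 ms
Proportion correct = 11/13
IES = 639.0000 / (11/13) = 755.182 ms

755 ms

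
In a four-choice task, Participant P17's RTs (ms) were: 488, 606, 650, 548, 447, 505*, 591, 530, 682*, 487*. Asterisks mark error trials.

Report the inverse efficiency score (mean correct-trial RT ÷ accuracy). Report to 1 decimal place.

Correct trials (n=7): 488, 606, 650, 548, 447, 591, 530
Mean correct RT = 3860/7 = 551.4286 ms
Proportion correct = 7/10
IES = 551.4286 / (7/10) = 787.755 ms

787.8 ms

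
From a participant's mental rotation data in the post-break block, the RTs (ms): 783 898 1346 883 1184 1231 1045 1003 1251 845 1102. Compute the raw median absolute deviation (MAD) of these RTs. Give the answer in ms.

162 ms

Sorted: 783, 845, 883, 898, 1003, 1045, 1102, 1184, 1231, 1251, 1346 → median = 1045
|x − 1045|: 262, 147, 301, 162, 139, 186, 0, 42, 206, 200, 57
Sorted deviations: 0, 42, 57, 139, 147, 162, 186, 200, 206, 262, 301 → MAD = 162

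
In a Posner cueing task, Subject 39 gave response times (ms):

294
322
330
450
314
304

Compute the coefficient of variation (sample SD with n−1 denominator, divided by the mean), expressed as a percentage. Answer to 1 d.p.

17.1%

n = 6, Σ = 2014, M = 335.6667
Σ(x−M)² = 16499.333; s = √(16499.333/5) = 57.4445
CV = 57.4445 / 335.6667 = 0.17114 = 17.114%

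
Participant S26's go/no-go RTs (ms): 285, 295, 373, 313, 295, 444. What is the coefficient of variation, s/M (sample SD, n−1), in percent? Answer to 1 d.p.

18.7%

n = 6, Σ = 2005, M = 334.1667
Σ(x−M)² = 19504.833; s = √(19504.833/5) = 62.4577
CV = 62.4577 / 334.1667 = 0.18691 = 18.691%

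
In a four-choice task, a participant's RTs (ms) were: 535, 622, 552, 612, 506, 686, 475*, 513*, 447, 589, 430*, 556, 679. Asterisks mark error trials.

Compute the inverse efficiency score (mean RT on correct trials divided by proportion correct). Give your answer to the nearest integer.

752 ms

Correct trials (n=10): 535, 622, 552, 612, 506, 686, 447, 589, 556, 679
Mean correct RT = 5784/10 = 578.4000 ms
Proportion correct = 10/13
IES = 578.4000 / (10/13) = 751.920 ms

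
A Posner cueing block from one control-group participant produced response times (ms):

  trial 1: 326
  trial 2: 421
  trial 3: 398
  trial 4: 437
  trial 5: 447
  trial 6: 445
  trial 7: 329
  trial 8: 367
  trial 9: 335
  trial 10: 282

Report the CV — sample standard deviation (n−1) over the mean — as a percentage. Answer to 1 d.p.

n = 10, Σ = 3787, M = 378.7000
Σ(x−M)² = 31266.100; s = √(31266.100/9) = 58.9407
CV = 58.9407 / 378.7000 = 0.15564 = 15.564%

15.6%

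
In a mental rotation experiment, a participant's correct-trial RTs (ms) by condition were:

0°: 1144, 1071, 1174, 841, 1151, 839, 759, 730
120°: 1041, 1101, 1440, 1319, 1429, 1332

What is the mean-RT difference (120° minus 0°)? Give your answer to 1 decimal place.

313.4 ms

M(0°) = 7709/8 = 963.625
M(120°) = 7662/6 = 1277.000
Difference = 1277.000 − 963.625 = 313.375 ms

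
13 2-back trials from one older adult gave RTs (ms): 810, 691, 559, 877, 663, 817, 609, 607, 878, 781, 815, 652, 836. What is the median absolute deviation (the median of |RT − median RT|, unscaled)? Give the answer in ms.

96 ms

Sorted: 559, 607, 609, 652, 663, 691, 781, 810, 815, 817, 836, 877, 878 → median = 781
|x − 781|: 29, 90, 222, 96, 118, 36, 172, 174, 97, 0, 34, 129, 55
Sorted deviations: 0, 29, 34, 36, 55, 90, 96, 97, 118, 129, 172, 174, 222 → MAD = 96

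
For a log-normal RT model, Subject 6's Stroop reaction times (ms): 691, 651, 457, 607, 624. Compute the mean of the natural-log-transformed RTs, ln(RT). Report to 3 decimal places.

ln(RT): 6.5381, 6.4785, 6.1247, 6.4085, 6.4362
Σ ln(RT) = 31.9860
Mean = 31.9860/5 = 6.39720

6.397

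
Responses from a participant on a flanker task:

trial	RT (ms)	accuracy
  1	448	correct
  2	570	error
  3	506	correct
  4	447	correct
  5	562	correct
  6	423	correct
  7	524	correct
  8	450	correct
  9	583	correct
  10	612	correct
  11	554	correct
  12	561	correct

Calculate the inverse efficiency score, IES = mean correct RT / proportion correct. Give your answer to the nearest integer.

Correct trials (n=11): 448, 506, 447, 562, 423, 524, 450, 583, 612, 554, 561
Mean correct RT = 5670/11 = 515.4545 ms
Proportion correct = 11/12
IES = 515.4545 / (11/12) = 562.314 ms

562 ms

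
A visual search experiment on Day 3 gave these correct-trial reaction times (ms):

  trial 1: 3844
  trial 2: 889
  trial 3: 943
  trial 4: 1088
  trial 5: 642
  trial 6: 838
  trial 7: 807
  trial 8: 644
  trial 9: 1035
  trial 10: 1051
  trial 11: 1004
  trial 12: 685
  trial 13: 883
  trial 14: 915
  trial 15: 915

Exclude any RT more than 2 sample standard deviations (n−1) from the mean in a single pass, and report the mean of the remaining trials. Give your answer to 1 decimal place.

n = 15, ΣRT = 16183, M = 1078.867
Σ(x−M)² = 8467949.73; s = √(8467949.73/14) = 777.723
Cutoffs: 1078.867 ± 2·777.723 → [-476.6, 2634.3]
Outside: 3844 → excluded.
Retained (n=14): Σ = 12339, mean = 12339/14 = 881.357

881.4 ms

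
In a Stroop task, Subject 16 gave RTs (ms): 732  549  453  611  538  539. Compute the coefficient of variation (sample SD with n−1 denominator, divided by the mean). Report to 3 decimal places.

0.165

n = 6, Σ = 3422, M = 570.3333
Σ(x−M)² = 44039.333; s = √(44039.333/5) = 93.8502
CV = 93.8502 / 570.3333 = 0.16455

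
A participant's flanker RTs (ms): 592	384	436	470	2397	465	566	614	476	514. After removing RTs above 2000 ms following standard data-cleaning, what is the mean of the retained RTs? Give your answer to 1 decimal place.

501.9 ms

Excluded: 2397
Retained (n=9): Σ = 4517
Mean = 4517/9 = 501.8889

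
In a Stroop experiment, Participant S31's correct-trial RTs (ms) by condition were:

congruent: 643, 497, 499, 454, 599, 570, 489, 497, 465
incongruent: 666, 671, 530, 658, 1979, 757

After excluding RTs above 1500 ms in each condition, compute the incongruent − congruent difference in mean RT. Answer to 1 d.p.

132.7 ms

incongruent: exclude 1979
M(congruent) = 4713/9 = 523.667
M(incongruent) = 3282/5 = 656.400
Difference = 656.400 − 523.667 = 132.733 ms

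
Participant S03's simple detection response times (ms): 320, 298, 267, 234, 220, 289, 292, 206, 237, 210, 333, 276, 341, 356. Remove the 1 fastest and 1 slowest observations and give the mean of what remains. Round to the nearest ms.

Sorted: 206, 210, 220, 234, 237, 267, 276, 289, 292, 298, 320, 333, 341, 356
Drop lowest 1 (206) and highest 1 (356)
Remaining (n=12): Σ = 3317, mean = 3317/12 = 276.417

276 ms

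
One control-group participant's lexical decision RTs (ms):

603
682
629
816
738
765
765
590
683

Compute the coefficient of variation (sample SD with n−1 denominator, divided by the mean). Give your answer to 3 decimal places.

n = 9, Σ = 6271, M = 696.7778
Σ(x−M)² = 50419.556; s = √(50419.556/8) = 79.3879
CV = 79.3879 / 696.7778 = 0.11394

0.114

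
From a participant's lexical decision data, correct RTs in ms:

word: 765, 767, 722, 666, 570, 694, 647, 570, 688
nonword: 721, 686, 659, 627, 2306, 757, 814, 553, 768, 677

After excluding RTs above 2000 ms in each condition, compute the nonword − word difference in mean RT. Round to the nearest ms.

nonword: exclude 2306
M(word) = 6089/9 = 676.556
M(nonword) = 6262/9 = 695.778
Difference = 695.778 − 676.556 = 19.222 ms

19 ms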